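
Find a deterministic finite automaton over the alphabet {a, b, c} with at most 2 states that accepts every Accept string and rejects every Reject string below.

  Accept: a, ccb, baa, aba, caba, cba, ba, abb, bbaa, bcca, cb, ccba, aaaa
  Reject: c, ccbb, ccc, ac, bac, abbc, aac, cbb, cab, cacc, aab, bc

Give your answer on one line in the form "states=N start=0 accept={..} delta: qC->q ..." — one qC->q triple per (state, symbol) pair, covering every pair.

Fold the examples into a partial DFA from state 0: repeatedly fix the first undefined (state, symbol) met by the shortest-then-alphabetical prefix, trying targets in increasing order and rejecting any under which an Accept and a Reject string meet in one state with the same remainder; add a state when all current targets are rejected. Accepting states are where Accept strings end.
a: 0a undefined. 0a->0: ok.
b: 0b undefined. 0b->0: no, a/aab meet in 0. Open state 1: 0b->1.
c: 0c undefined. 0c->0: no, a/c meet in 0. 0c->1: ok.
ba: 1a undefined. 1a->0: ok.
bb: 1b undefined. 1b->0: ok.
bc: 1c undefined. 1c->0: no, a/ccbb meet in 0. 1c->1: ok.
All examples now run through 2 states with every (state, symbol) defined. Accept strings end in {0}, Reject strings end in {1}; accept={0}.

states=2 start=0 accept={0} delta: 0a->0 0b->1 0c->1 1a->0 1b->0 1c->1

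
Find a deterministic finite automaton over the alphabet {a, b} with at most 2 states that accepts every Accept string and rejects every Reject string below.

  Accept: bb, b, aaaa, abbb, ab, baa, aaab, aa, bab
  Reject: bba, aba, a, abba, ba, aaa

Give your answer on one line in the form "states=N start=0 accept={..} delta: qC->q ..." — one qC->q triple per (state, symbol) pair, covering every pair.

State merging on the prefix tree: take the shortest (then alphabetical) example prefix whose next move is undefined and point that move at state 0, else 1, else 2, ...; a target is out if some Accept/Reject pair would then sit in one state with the same input left (inseparable). If every existing state is out, open a new one.
a: 0a undefined. 0a->0: no, aaaa/a meet in 0. Open state 1: 0a->1.
b: 0b undefined. 0b->0: ok.
aa: 1a undefined. 1a->0: ok.
ab: 1b undefined. 1b->0: ok.
All examples now run through 2 states with every (state, symbol) defined. Accept strings end in {0}, Reject strings end in {1}; accept={0}.

states=2 start=0 accept={0} delta: 0a->1 0b->0 1a->0 1b->0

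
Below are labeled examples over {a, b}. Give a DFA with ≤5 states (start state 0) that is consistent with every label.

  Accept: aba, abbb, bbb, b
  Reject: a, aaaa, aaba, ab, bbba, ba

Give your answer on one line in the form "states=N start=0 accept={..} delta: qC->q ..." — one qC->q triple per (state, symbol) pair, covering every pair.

states=3 start=0 accept={0} delta: 0a->1 0b->0 1a->2 1b->2 2a->0 2b->0

Fold the examples into a partial DFA from state 0: repeatedly fix the first undefined (state, symbol) met by the shortest-then-alphabetical prefix, trying targets in increasing order and rejecting any under which an Accept and a Reject string meet in one state with the same remainder; add a state when all current targets are rejected. Accepting states are where Accept strings end.
a: 0a undefined. 0a->0: no, aba/aaba meet in 0 with "ba" left. Open state 1: 0a->1.
b: 0b undefined. 0b->0: ok.
aa: 1a undefined. 1a->0: no, bbb/aaaa meet in 0. 1a->1: no, aba/aaba meet in 1 with "ba" left. Open state 2: 1a->2.
ab: 1b undefined. 1b->0: no, aba/a meet in 1. 1b->1: no, abbb/a meet in 1. 1b->2: ok.
aaa: 2a undefined. 2a->0: ok.
aab: 2b undefined. 2b->0: ok.
All examples now run through 3 states with every (state, symbol) defined. Accept strings end in {0}, Reject strings end in {1,2}; accept={0}.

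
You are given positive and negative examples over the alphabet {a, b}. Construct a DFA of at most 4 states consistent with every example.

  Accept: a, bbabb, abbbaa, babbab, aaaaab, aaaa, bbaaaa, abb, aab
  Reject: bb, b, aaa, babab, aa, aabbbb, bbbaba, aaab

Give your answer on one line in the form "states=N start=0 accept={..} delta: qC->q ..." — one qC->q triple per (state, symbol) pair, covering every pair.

Fold the examples into a partial DFA from state 0: repeatedly fix the first undefined (state, symbol) met by the shortest-then-alphabetical prefix, trying targets in increasing order and rejecting any under which an Accept and a Reject string meet in one state with the same remainder; add a state when all current targets are rejected. Accepting states are where Accept strings end.
a: 0a undefined. 0a->0: no, a/aaa meet in 0. Open state 1: 0a->1.
b: 0b undefined. 0b->0: ok.
aa: 1a undefined. 1a->0: no, a/aaa meet in 1. 1a->1: no, a/aaa meet in 1. Open state 2: 1a->2.
ab: 1b undefined. 1b->0: no, a/bbbaba meet in 1. 1b->1: no, abbbaa/aaa meet in 2 with "a" left. 1b->2: ok.
aaa: 2a undefined. 2a->0: ok.
aab: 2b undefined. 2b->0: no, bbabb/bb meet in 0. 2b->1: ok.
All examples now run through 3 states with every (state, symbol) defined. Accept strings end in {1}, Reject strings end in {0,2}; accept={1}.

states=3 start=0 accept={1} delta: 0a->1 0b->0 1a->2 1b->2 2a->0 2b->1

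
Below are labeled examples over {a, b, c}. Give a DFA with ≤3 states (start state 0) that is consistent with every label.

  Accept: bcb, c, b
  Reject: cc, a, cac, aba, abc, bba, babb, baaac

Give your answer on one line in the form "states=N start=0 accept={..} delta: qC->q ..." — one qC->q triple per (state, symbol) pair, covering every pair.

State merging on the prefix tree: take the shortest (then alphabetical) example prefix whose next move is undefined and point that move at state 0, else 1, else 2, ...; a target is out if some Accept/Reject pair would then sit in one state with the same input left (inseparable). If every existing state is out, open a new one.
a: 0a undefined. 0a->0: ok.
b: 0b undefined. 0b->0: no, c/abc meet in 0 with "c" left. Open state 1: 0b->1.
c: 0c undefined. 0c->0: no, c/cc meet in 0. 0c->1: ok.
ba: 1a undefined. 1a->0: no, c/cac meet in 1. 1a->1: no, c/aba meet in 1. Open state 2: 1a->2.
bb: 1b undefined. 1b->0: ok.
bc: 1c undefined. 1c->0: ok.
baa: 2a undefined. 2a->0: no, bcb/baaac meet in 1. 2a->1: ok.
bab: 2b undefined. 2b->0: no, bcb/babb meet in 1. 2b->1: ok.
cac: 2c undefined. 2c->0: ok.
All examples now run through 3 states with every (state, symbol) defined. Accept strings end in {1}, Reject strings end in {0,2}; accept={1}.

states=3 start=0 accept={1} delta: 0a->0 0b->1 0c->1 1a->2 1b->0 1c->0 2a->1 2b->1 2c->0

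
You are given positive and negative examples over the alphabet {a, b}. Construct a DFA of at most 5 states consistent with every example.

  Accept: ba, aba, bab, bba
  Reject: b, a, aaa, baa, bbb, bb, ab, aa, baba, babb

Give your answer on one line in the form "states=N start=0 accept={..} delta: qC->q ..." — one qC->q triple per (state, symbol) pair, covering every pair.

Grow the machine one transition at a time. Run the examples from 0; the earliest place one falls off (shortest prefix, ties alphabetical) gets sent to the lowest-numbered state that keeps every Accept/Reject pair distinguishable — a pair clashes when both reach the same state with identical unread suffix — and to a fresh state only if none does.
a: 0a undefined. 0a->0: ok.
b: 0b undefined. 0b->0: no, ba/b meet in 0. Open state 1: 0b->1.
ba: 1a undefined. 1a->0: no, ba/a meet in 0. 1a->1: no, ba/b meet in 1. Open state 2: 1a->2.
bb: 1b undefined. 1b->0: no, bba/a meet in 0. 1b->1: ok.
baa: 2a undefined. 2a->0: ok.
bab: 2b undefined. 2b->0: no, bab/a meet in 0. 2b->1: no, ba/baba meet in 2. 2b->2: no, ba/babb meet in 2. Open state 3: 2b->3.
baba: 3a undefined. 3a->0: ok.
babb: 3b undefined. 3b->0: ok.
All examples now run through 4 states with every (state, symbol) defined. Accept strings end in {2,3}, Reject strings end in {0,1}; accept={2,3}.

states=4 start=0 accept={2,3} delta: 0a->0 0b->1 1a->2 1b->1 2a->0 2b->3 3a->0 3b->0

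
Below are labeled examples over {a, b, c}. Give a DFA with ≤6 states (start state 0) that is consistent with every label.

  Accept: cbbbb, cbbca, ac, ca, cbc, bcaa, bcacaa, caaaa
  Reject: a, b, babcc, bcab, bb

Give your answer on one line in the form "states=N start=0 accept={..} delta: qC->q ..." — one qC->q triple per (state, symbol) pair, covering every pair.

Grow the machine one transition at a time. Run the examples from 0; the earliest place one falls off (shortest prefix, ties alphabetical) gets sent to the lowest-numbered state that keeps every Accept/Reject pair distinguishable — a pair clashes when both reach the same state with identical unread suffix — and to a fresh state only if none does.
a: 0a undefined. 0a->0: ok.
b: 0b undefined. 0b->0: ok.
c: 0c undefined. 0c->0: no, cbbbb/a meet in 0. Open state 1: 0c->1.
ca: 1a undefined. 1a->0: no, ca/a meet in 0. 1a->1: ok.
cb: 1b undefined. 1b->0: no, cbbbb/a meet in 0. 1b->1: no, cbbbb/bcab meet in 1. Open state 2: 1b->2.
cbb: 2b undefined. 2b->0: no, cbbbb/a meet in 0. 2b->1: ok.
cbc: 2c undefined. 2c->0: no, cbc/a meet in 0. 2c->1: ok.
bcac: 1c undefined. 1c->0: no, cbbca/a meet in 0. 1c->1: no, cbbbb/babcc meet in 1. 1c->2: ok.
bcaca: 2a undefined. 2a->0: no, cbbca/a meet in 0. 2a->1: ok.
All examples now run through 3 states with every (state, symbol) defined. Accept strings end in {1}, Reject strings end in {0,2}; accept={1}.

states=3 start=0 accept={1} delta: 0a->0 0b->0 0c->1 1a->1 1b->2 1c->2 2a->1 2b->1 2c->1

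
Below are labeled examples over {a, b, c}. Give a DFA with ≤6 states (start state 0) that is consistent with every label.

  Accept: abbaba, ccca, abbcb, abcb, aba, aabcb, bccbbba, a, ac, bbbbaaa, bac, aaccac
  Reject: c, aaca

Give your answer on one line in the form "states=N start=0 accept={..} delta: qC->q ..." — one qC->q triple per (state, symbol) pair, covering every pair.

Fold the examples into a partial DFA from state 0: repeatedly fix the first undefined (state, symbol) met by the shortest-then-alphabetical prefix, trying targets in increasing order and rejecting any under which an Accept and a Reject string meet in one state with the same remainder; add a state when all current targets are rejected. Accepting states are where Accept strings end.
a: 0a undefined. 0a->0: no, ac/c meet in 0 with "c" left. Open state 1: 0a->1.
b: 0b undefined. 0b->0: ok.
c: 0c undefined. 0c->0: ok.
aa: 1a undefined. 1a->0: no, ccca/aaca meet in 1. 1a->1: ok.
ab: 1b undefined. 1b->0: no, abbcb/c meet in 0. 1b->1: ok.
ac: 1c undefined. 1c->0: no, abbaba/aaca meet in 1. 1c->1: no, abbaba/aaca meet in 1. Open state 2: 1c->2.
aaca: 2a undefined. 2a->0: ok.
aacc: 2c undefined. 2c->0: ok.
abcb: 2b undefined. 2b->0: no, abbcb/c meet in 0. 2b->1: ok.
All examples now run through 3 states with every (state, symbol) defined. Accept strings end in {1,2}, Reject strings end in {0}; accept={1,2}.

states=3 start=0 accept={1,2} delta: 0a->1 0b->0 0c->0 1a->1 1b->1 1c->2 2a->0 2b->1 2c->0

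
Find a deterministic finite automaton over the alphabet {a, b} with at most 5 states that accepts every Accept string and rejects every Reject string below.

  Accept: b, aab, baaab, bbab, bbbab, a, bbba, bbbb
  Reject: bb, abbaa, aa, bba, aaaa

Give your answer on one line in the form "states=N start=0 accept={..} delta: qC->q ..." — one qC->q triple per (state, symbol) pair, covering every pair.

State merging on the prefix tree: take the shortest (then alphabetical) example prefix whose next move is undefined and point that move at state 0, else 1, else 2, ...; a target is out if some Accept/Reject pair would then sit in one state with the same input left (inseparable). If every existing state is out, open a new one.
a: 0a undefined. 0a->0: no, a/aa meet in 0. Open state 1: 0a->1.
b: 0b undefined. 0b->0: no, b/bb meet in 0. 0b->1: ok.
aa: 1a undefined. 1a->0: ok.
ab: 1b undefined. 1b->0: no, b/abbaa meet in 1. 1b->1: no, b/bb meet in 1. Open state 2: 1b->2.
abb: 2b undefined. 2b->0: no, bbbab/bb meet in 2. 2b->1: no, b/abbaa meet in 1. 2b->2: no, bbba/bba meet in 2 with "a" left. Open state 3: 2b->3.
bba: 2a undefined. 2a->0: ok.
abba: 3a undefined. 3a->0: no, b/abbaa meet in 1. 3a->1: no, bbbab/bb meet in 2. 3a->2: no, bbba/bb meet in 2. 3a->3: no, bbba/abbaa meet in 3. Open state 4: 3a->4.
bbbb: 3b undefined. 3b->0: no, bbbb/aa meet in 0. 3b->1: ok.
abbaa: 4a undefined. 4a->0: ok.
bbbab: 4b undefined. 4b->0: no, bbbab/abbaa meet in 0. 4b->1: ok.
All examples now run through 5 states with every (state, symbol) defined. Accept strings end in {1,4}, Reject strings end in {0,2}; accept={1,4}.

states=5 start=0 accept={1,4} delta: 0a->1 0b->1 1a->0 1b->2 2a->0 2b->3 3a->4 3b->1 4a->0 4b->1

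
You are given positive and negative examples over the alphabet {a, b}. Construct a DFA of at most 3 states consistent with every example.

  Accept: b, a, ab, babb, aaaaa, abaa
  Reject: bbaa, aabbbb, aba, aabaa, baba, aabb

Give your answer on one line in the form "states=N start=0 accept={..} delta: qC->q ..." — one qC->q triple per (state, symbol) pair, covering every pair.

states=3 start=0 accept={0,1} delta: 0a->1 0b->0 1a->2 1b->1 2a->1 2b->2

State merging on the prefix tree: take the shortest (then alphabetical) example prefix whose next move is undefined and point that move at state 0, else 1, else 2, ...; a target is out if some Accept/Reject pair would then sit in one state with the same input left (inseparable). If every existing state is out, open a new one.
a: 0a undefined. 0a->0: no, abaa/aabaa meet in 0 with "baa" left. Open state 1: 0a->1.
b: 0b undefined. 0b->0: ok.
aa: 1a undefined. 1a->0: no, b/bbaa meet in 0. 1a->1: no, a/bbaa meet in 1. Open state 2: 1a->2.
ab: 1b undefined. 1b->0: no, a/aba meet in 1. 1b->1: ok.
aaa: 2a undefined. 2a->0: no, aaaaa/bbaa meet in 2. 2a->1: ok.
aab: 2b undefined. 2b->0: no, b/aabbbb meet in 0. 2b->1: no, a/aabbbb meet in 1. 2b->2: ok.
All examples now run through 3 states with every (state, symbol) defined. Accept strings end in {0,1}, Reject strings end in {2}; accept={0,1}.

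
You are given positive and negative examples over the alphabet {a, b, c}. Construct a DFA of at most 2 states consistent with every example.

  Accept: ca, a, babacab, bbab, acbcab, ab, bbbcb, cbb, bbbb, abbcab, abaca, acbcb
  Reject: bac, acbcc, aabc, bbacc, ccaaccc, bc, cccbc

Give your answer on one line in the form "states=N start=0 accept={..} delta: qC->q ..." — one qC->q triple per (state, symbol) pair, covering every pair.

Fold the examples into a partial DFA from state 0: repeatedly fix the first undefined (state, symbol) met by the shortest-then-alphabetical prefix, trying targets in increasing order and rejecting any under which an Accept and a Reject string meet in one state with the same remainder; add a state when all current targets are rejected. Accepting states are where Accept strings end.
a: 0a undefined. 0a->0: ok.
b: 0b undefined. 0b->0: ok.
c: 0c undefined. 0c->0: no, ca/bac meet in 0. Open state 1: 0c->1.
ca: 1a undefined. 1a->0: ok.
cb: 1b undefined. 1b->0: ok.
cc: 1c undefined. 1c->0: no, ca/acbcc meet in 0. 1c->1: ok.
All examples now run through 2 states with every (state, symbol) defined. Accept strings end in {0}, Reject strings end in {1}; accept={0}.

states=2 start=0 accept={0} delta: 0a->0 0b->0 0c->1 1a->0 1b->0 1c->1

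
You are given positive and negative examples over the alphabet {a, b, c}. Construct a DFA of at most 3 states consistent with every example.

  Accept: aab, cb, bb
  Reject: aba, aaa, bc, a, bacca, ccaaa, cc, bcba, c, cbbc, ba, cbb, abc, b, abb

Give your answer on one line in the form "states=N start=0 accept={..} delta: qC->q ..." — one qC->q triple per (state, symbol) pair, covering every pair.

State merging on the prefix tree: take the shortest (then alphabetical) example prefix whose next move is undefined and point that move at state 0, else 1, else 2, ...; a target is out if some Accept/Reject pair would then sit in one state with the same input left (inseparable). If every existing state is out, open a new one.
a: 0a undefined. 0a->0: no, aab/b meet in 0 with "b" left. Open state 1: 0a->1.
b: 0b undefined. 0b->0: no, bb/b meet in 0. 0b->1: ok.
c: 0c undefined. 0c->0: no, cb/a meet in 1. 0c->1: ok.
aa: 1a undefined. 1a->0: no, aab/aaa meet in 1. 1a->1: ok.
ab: 1b undefined. 1b->0: ok.
bc: 1c undefined. 1c->0: no, aab/bc meet in 0. 1c->1: ok.
All examples now run through 2 states with every (state, symbol) defined. Accept strings end in {0}, Reject strings end in {1}; accept={0}.

states=2 start=0 accept={0} delta: 0a->1 0b->1 0c->1 1a->1 1b->0 1c->1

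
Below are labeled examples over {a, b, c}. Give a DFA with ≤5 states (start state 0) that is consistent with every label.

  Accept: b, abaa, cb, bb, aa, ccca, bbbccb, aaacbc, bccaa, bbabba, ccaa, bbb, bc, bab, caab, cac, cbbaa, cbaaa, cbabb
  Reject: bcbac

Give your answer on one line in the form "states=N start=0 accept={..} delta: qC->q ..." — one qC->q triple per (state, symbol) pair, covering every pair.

states=4 start=0 accept={0,1,2} delta: 0a->0 0b->0 0c->1 1a->0 1b->2 1c->0 2a->3 2b->0 2c->0 3a->0 3b->0 3c->3

Fold the examples into a partial DFA from state 0: repeatedly fix the first undefined (state, symbol) met by the shortest-then-alphabetical prefix, trying targets in increasing order and rejecting any under which an Accept and a Reject string meet in one state with the same remainder; add a state when all current targets are rejected. Accepting states are where Accept strings end.
a: 0a undefined. 0a->0: ok.
b: 0b undefined. 0b->0: ok.
c: 0c undefined. 0c->0: no, b/bcbac meet in 0. Open state 1: 0c->1.
ca: 1a undefined. 1a->0: ok.
cb: 1b undefined. 1b->0: no, aaacbc/bcbac meet in 1. 1b->1: no, cb/bcbac meet in 1. Open state 2: 1b->2.
cc: 1c undefined. 1c->0: ok.
cba: 2a undefined. 2a->0: no, bc/bcbac meet in 1. 2a->1: no, b/bcbac meet in 0. 2a->2: no, aaacbc/bcbac meet in 2 with "c" left. Open state 3: 2a->3.
cbb: 2b undefined. 2b->0: ok.
cbaa: 3a undefined. 3a->0: ok.
cbab: 3b undefined. 3b->0: ok.
bcbac: 3c undefined. 3c->0: no, b/bcbac meet in 0. 3c->1: no, bc/bcbac meet in 1. 3c->2: no, cb/bcbac meet in 2. 3c->3: ok.
aaacbc: 2c undefined. 2c->0: ok.
All examples now run through 4 states with every (state, symbol) defined. Accept strings end in {0,1,2}, Reject strings end in {3}; accept={0,1,2}.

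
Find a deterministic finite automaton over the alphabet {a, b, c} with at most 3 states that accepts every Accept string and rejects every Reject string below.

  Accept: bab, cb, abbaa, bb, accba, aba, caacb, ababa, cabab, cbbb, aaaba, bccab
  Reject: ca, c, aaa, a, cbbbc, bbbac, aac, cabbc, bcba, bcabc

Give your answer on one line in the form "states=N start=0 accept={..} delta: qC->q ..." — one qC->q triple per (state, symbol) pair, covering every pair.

states=3 start=0 accept={1} delta: 0a->0 0b->1 0c->0 1a->1 1b->1 1c->2 2a->0 2b->0 2c->0

Fold the examples into a partial DFA from state 0: repeatedly fix the first undefined (state, symbol) met by the shortest-then-alphabetical prefix, trying targets in increasing order and rejecting any under which an Accept and a Reject string meet in one state with the same remainder; add a state when all current targets are rejected. Accepting states are where Accept strings end.
a: 0a undefined. 0a->0: ok.
b: 0b undefined. 0b->0: no, bab/aaa meet in 0. Open state 1: 0b->1.
c: 0c undefined. 0c->0: ok.
ba: 1a undefined. 1a->0: no, accba/ca meet in 0. 1a->1: ok.
bb: 1b undefined. 1b->0: no, bab/ca meet in 0. 1b->1: ok.
bc: 1c undefined. 1c->0: no, bab/bcba meet in 1. 1c->1: no, bab/cbbbc meet in 1. Open state 2: 1c->2.
bca: 2a undefined. 2a->0: ok.
bcb: 2b undefined. 2b->0: ok.
bcc: 2c undefined. 2c->0: ok.
All examples now run through 3 states with every (state, symbol) defined. Accept strings end in {1}, Reject strings end in {0,2}; accept={1}.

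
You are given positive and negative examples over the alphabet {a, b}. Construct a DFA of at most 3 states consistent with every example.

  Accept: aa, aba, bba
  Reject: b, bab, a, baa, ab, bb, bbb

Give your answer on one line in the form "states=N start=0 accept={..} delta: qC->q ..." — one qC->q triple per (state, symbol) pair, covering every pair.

Fold the examples into a partial DFA from state 0: repeatedly fix the first undefined (state, symbol) met by the shortest-then-alphabetical prefix, trying targets in increasing order and rejecting any under which an Accept and a Reject string meet in one state with the same remainder; add a state when all current targets are rejected. Accepting states are where Accept strings end.
a: 0a undefined. 0a->0: no, aa/a meet in 0. Open state 1: 0a->1.
b: 0b undefined. 0b->0: no, aa/baa meet in 1 with "a" left. 0b->1: ok.
aa: 1a undefined. 1a->0: ok.
ab: 1b undefined. 1b->0: no, aa/ab meet in 0. 1b->1: ok.
All examples now run through 2 states with every (state, symbol) defined. Accept strings end in {0}, Reject strings end in {1}; accept={0}.

states=2 start=0 accept={0} delta: 0a->1 0b->1 1a->0 1b->1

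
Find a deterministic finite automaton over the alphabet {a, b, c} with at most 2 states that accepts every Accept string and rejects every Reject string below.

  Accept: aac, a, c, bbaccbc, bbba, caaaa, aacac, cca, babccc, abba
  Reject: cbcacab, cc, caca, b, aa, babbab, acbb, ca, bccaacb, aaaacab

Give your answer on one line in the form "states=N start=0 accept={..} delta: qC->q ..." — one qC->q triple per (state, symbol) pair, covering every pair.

Grow the machine one transition at a time. Run the examples from 0; the earliest place one falls off (shortest prefix, ties alphabetical) gets sent to the lowest-numbered state that keeps every Accept/Reject pair distinguishable — a pair clashes when both reach the same state with identical unread suffix — and to a fresh state only if none does.
a: 0a undefined. 0a->0: no, a/aa meet in 0. Open state 1: 0a->1.
b: 0b undefined. 0b->0: ok.
c: 0c undefined. 0c->0: no, a/ca meet in 1. 0c->1: ok.
aa: 1a undefined. 1a->0: ok.
ab: 1b undefined. 1b->0: ok.
ac: 1c undefined. 1c->0: ok.
All examples now run through 2 states with every (state, symbol) defined. Accept strings end in {1}, Reject strings end in {0}; accept={1}.

states=2 start=0 accept={1} delta: 0a->1 0b->0 0c->1 1a->0 1b->0 1c->0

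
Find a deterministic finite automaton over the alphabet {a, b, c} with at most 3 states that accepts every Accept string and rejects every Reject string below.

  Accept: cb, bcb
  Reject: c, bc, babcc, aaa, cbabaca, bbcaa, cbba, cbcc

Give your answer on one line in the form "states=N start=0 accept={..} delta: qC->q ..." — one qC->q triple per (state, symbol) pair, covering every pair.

states=3 start=0 accept={2} delta: 0a->0 0b->0 0c->1 1a->0 1b->2 1c->0 2a->0 2b->0 2c->0

Grow the machine one transition at a time. Run the examples from 0; the earliest place one falls off (shortest prefix, ties alphabetical) gets sent to the lowest-numbered state that keeps every Accept/Reject pair distinguishable — a pair clashes when both reach the same state with identical unread suffix — and to a fresh state only if none does.
a: 0a undefined. 0a->0: ok.
b: 0b undefined. 0b->0: ok.
c: 0c undefined. 0c->0: no, cb/c meet in 0. Open state 1: 0c->1.
cb: 1b undefined. 1b->0: no, cb/aaa meet in 0. 1b->1: no, cb/c meet in 1. Open state 2: 1b->2.
cba: 2a undefined. 2a->0: ok.
cbb: 2b undefined. 2b->0: ok.
cbc: 2c undefined. 2c->0: ok.
bbca: 1a undefined. 1a->0: ok.
babcc: 1c undefined. 1c->0: ok.
All examples now run through 3 states with every (state, symbol) defined. Accept strings end in {2}, Reject strings end in {0,1}; accept={2}.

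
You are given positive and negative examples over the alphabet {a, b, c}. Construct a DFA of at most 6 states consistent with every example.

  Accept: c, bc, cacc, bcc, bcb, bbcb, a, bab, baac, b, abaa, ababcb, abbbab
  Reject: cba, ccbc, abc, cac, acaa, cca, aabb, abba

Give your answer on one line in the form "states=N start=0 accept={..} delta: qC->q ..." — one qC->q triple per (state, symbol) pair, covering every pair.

Fold the examples into a partial DFA from state 0: repeatedly fix the first undefined (state, symbol) met by the shortest-then-alphabetical prefix, trying targets in increasing order and rejecting any under which an Accept and a Reject string meet in one state with the same remainder; add a state when all current targets are rejected. Accepting states are where Accept strings end.
a: 0a undefined. 0a->0: no, bc/abc meet in 0 with "bc" left. Open state 1: 0a->1.
b: 0b undefined. 0b->0: ok.
c: 0c undefined. 0c->0: no, c/ccbc meet in 0. 0c->1: no, baac/cac meet in 1 with "ac" left. Open state 2: 0c->2.
aa: 1a undefined. 1a->0: no, b/aabb meet in 0. 1a->1: ok.
ab: 1b undefined. 1b->0: no, c/abc meet in 2. 1b->1: no, a/aabb meet in 1. 1b->2: no, bcc/abc meet in 2 with "c" left. Open state 3: 1b->3.
ac: 1c undefined. 1c->0: no, a/acaa meet in 1. 1c->1: no, a/acaa meet in 1. 1c->2: ok.
ca: 2a undefined. 2a->0: no, c/cac meet in 2. 2a->1: no, c/cac meet in 2. 2a->2: no, c/acaa meet in 2. 2a->3: ok.
cb: 2b undefined. 2b->0: no, a/cba meet in 1. 2b->1: no, bcb/cba meet in 1. 2b->2: no, bab/cba meet in 3. 2b->3: ok.
cc: 2c undefined. 2c->0: no, c/ccbc meet in 2. 2c->1: no, bcc/cca meet in 1. 2c->2: no, bcb/cca meet in 3. 2c->3: ok.
aba: 3a undefined. 3a->0: no, b/cba meet in 0. 3a->1: no, a/cba meet in 1. 3a->2: no, c/cba meet in 2. 3a->3: no, bcc/cba meet in 3. Open state 4: 3a->4.
abb: 3b undefined. 3b->0: no, c/ccbc meet in 2. 3b->1: no, c/ccbc meet in 2. 3b->2: no, c/aabb meet in 2. 3b->3: no, bcc/aabb meet in 3. 3b->4: no, abaa/abba meet in 4 with "a" left. Open state 5: 3b->5.
abc: 3c undefined. 3c->0: no, b/abc meet in 0. 3c->1: no, a/abc meet in 1. 3c->2: no, c/abc meet in 2. 3c->3: no, cacc/abc meet in 3. 3c->4: ok.
abaa: 4a undefined. 4a->0: ok.
abab: 4b undefined. 4b->0: ok.
abba: 5a undefined. 5a->0: no, b/abba meet in 0. 5a->1: no, a/abba meet in 1. 5a->2: no, c/abba meet in 2. 5a->3: no, bcc/abba meet in 3. 5a->4: ok.
abbb: 5b undefined. 5b->0: ok.
cacc: 4c undefined. 4c->0: ok.
ccbc: 5c undefined. 5c->0: no, cacc/ccbc meet in 0. 5c->1: no, a/ccbc meet in 1. 5c->2: no, c/ccbc meet in 2. 5c->3: no, bcc/ccbc meet in 3. 5c->4: ok.
All examples now run through 6 states with every (state, symbol) defined. Accept strings end in {0,1,2,3}, Reject strings end in {4,5}; accept={0,1,2,3}.

states=6 start=0 accept={0,1,2,3} delta: 0a->1 0b->0 0c->2 1a->1 1b->3 1c->2 2a->3 2b->3 2c->3 3a->4 3b->5 3c->4 4a->0 4b->0 4c->0 5a->4 5b->0 5c->4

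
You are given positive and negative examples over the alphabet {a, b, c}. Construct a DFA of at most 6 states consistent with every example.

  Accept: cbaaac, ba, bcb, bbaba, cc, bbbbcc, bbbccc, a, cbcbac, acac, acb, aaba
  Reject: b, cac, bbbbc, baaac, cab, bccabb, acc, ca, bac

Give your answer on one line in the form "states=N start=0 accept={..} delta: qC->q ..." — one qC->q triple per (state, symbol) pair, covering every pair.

states=5 start=0 accept={1,4} delta: 0a->1 0b->0 0c->2 1a->0 1b->4 1c->3 2a->0 2b->4 2c->4 3a->2 3b->1 3c->0 4a->4 4b->0 4c->1

State merging on the prefix tree: take the shortest (then alphabetical) example prefix whose next move is undefined and point that move at state 0, else 1, else 2, ...; a target is out if some Accept/Reject pair would then sit in one state with the same input left (inseparable). If every existing state is out, open a new one.
a: 0a undefined. 0a->0: no, cc/acc meet in 0 with "cc" left. Open state 1: 0a->1.
b: 0b undefined. 0b->0: ok.
c: 0c undefined. 0c->0: no, cbaaac/baaac meet in 1 with "aac" left. 0c->1: no, ba/bbbbc meet in 1. Open state 2: 0c->2.
aa: 1a undefined. 1a->0: ok.
ac: 1c undefined. 1c->0: no, acac/b meet in 0. 1c->1: no, ba/baaac meet in 1. 1c->2: no, cc/acc meet in 2 with "c" left. Open state 3: 1c->3.
ca: 2a undefined. 2a->0: ok.
cb: 2b undefined. 2b->0: no, cbaaac/baaac meet in 3. 2b->1: no, cbaaac/cac meet in 2. 2b->2: no, cbaaac/cac meet in 2. 2b->3: no, bcb/baaac meet in 3. Open state 4: 2b->4.
cc: 2c undefined. 2c->0: no, cc/b meet in 0. 2c->1: no, bbbccc/baaac meet in 3. 2c->2: no, cc/cac meet in 2. 2c->3: no, cc/baaac meet in 3. 2c->4: ok.
aca: 3a undefined. 3a->0: no, acac/cac meet in 2. 3a->1: no, acac/baaac meet in 3. 3a->2: ok.
acb: 3b undefined. 3b->0: no, acb/b meet in 0. 3b->1: ok.
acc: 3c undefined. 3c->0: ok.
cba: 4a undefined. 4a->0: no, cbaaac/cac meet in 2. 4a->1: no, cbaaac/baaac meet in 3. 4a->2: no, cbaaac/baaac meet in 3. 4a->3: no, cbaaac/cac meet in 2. 4a->4: ok.
cbc: 4c undefined. 4c->0: no, cbaaac/b meet in 0. 4c->1: ok.
bbab: 1b undefined. 1b->0: no, cbcbac/baaac meet in 3. 1b->1: no, bbaba/b meet in 0. 1b->2: no, bbaba/b meet in 0. 1b->3: no, bbaba/cac meet in 2. 1b->4: ok.
bccab: 4b undefined. 4b->0: ok.
All examples now run through 5 states with every (state, symbol) defined. Accept strings end in {1,4}, Reject strings end in {0,2,3}; accept={1,4}.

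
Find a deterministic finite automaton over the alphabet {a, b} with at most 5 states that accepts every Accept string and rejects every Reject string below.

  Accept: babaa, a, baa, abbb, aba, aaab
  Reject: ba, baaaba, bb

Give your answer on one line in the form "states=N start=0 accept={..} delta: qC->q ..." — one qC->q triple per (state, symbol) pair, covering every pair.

states=4 start=0 accept={0,1,3} delta: 0a->1 0b->1 1a->2 1b->2 2a->3 2b->3 3a->0 3b->0

State merging on the prefix tree: take the shortest (then alphabetical) example prefix whose next move is undefined and point that move at state 0, else 1, else 2, ...; a target is out if some Accept/Reject pair would then sit in one state with the same input left (inseparable). If every existing state is out, open a new one.
a: 0a undefined. 0a->0: no, aba/ba meet in 0 with "ba" left. Open state 1: 0a->1.
b: 0b undefined. 0b->0: no, a/ba meet in 1. 0b->1: ok.
aa: 1a undefined. 1a->0: no, aaab/bb meet in 1 with "b" left. 1a->1: no, a/ba meet in 1. Open state 2: 1a->2.
ab: 1b undefined. 1b->0: no, abbb/bb meet in 0. 1b->1: no, a/bb meet in 1. 1b->2: ok.
aaa: 2a undefined. 2a->0: no, baa/baaaba meet in 0. 2a->1: no, aaab/ba meet in 2. 2a->2: no, baa/ba meet in 2. Open state 3: 2a->3.
abb: 2b undefined. 2b->0: no, babaa/ba meet in 2. 2b->1: no, abbb/ba meet in 2. 2b->2: no, abbb/ba meet in 2. 2b->3: ok.
aaab: 3b undefined. 3b->0: ok.
baaa: 3a undefined. 3a->0: ok.
All examples now run through 4 states with every (state, symbol) defined. Accept strings end in {0,1,3}, Reject strings end in {2}; accept={0,1,3}.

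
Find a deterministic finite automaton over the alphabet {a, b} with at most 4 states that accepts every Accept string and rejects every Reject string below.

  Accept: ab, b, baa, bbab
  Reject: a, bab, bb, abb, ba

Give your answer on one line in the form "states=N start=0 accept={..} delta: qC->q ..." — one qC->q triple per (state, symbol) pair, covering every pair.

Fold the examples into a partial DFA from state 0: repeatedly fix the first undefined (state, symbol) met by the shortest-then-alphabetical prefix, trying targets in increasing order and rejecting any under which an Accept and a Reject string meet in one state with the same remainder; add a state when all current targets are rejected. Accepting states are where Accept strings end.
a: 0a undefined. 0a->0: ok.
b: 0b undefined. 0b->0: no, ab/a meet in 0. Open state 1: 0b->1.
ba: 1a undefined. 1a->0: no, ab/bab meet in 1. 1a->1: no, ab/ba meet in 1. Open state 2: 1a->2.
bb: 1b undefined. 1b->0: ok.
baa: 2a undefined. 2a->0: no, baa/a meet in 0. 2a->1: ok.
bab: 2b undefined. 2b->0: ok.
All examples now run through 3 states with every (state, symbol) defined. Accept strings end in {1}, Reject strings end in {0,2}; accept={1}.

states=3 start=0 accept={1} delta: 0a->0 0b->1 1a->2 1b->0 2a->1 2b->0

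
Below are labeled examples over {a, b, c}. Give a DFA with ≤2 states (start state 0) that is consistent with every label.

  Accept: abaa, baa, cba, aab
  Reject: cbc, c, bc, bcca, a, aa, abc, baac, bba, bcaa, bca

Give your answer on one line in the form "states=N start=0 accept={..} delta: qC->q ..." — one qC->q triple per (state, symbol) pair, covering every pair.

states=2 start=0 accept={1} delta: 0a->0 0b->1 0c->0 1a->1 1b->0 1c->0

State merging on the prefix tree: take the shortest (then alphabetical) example prefix whose next move is undefined and point that move at state 0, else 1, else 2, ...; a target is out if some Accept/Reject pair would then sit in one state with the same input left (inseparable). If every existing state is out, open a new one.
a: 0a undefined. 0a->0: ok.
b: 0b undefined. 0b->0: no, abaa/a meet in 0. Open state 1: 0b->1.
c: 0c undefined. 0c->0: ok.
ba: 1a undefined. 1a->0: no, abaa/c meet in 0. 1a->1: ok.
bb: 1b undefined. 1b->0: ok.
bc: 1c undefined. 1c->0: ok.
All examples now run through 2 states with every (state, symbol) defined. Accept strings end in {1}, Reject strings end in {0}; accept={1}.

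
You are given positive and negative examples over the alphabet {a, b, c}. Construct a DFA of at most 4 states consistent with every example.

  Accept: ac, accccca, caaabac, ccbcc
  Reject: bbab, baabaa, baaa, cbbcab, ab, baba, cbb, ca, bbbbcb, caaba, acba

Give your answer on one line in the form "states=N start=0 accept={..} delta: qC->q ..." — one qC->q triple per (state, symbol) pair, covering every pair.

State merging on the prefix tree: take the shortest (then alphabetical) example prefix whose next move is undefined and point that move at state 0, else 1, else 2, ...; a target is out if some Accept/Reject pair would then sit in one state with the same input left (inseparable). If every existing state is out, open a new one.
a: 0a undefined. 0a->0: ok.
b: 0b undefined. 0b->0: ok.
c: 0c undefined. 0c->0: no, ac/bbab meet in 0. Open state 1: 0c->1.
ca: 1a undefined. 1a->0: ok.
cb: 1b undefined. 1b->0: ok.
cc: 1c undefined. 1c->0: no, accccca/bbab meet in 0. 1c->1: no, accccca/bbab meet in 0. Open state 2: 1c->2.
ccb: 2b undefined. 2b->0: ok.
accc: 2c undefined. 2c->0: ok.
accccca: 2a undefined. 2a->0: no, accccca/bbab meet in 0. 2a->1: ok.
All examples now run through 3 states with every (state, symbol) defined. Accept strings end in {1,2}, Reject strings end in {0}; accept={1,2}.

states=3 start=0 accept={1,2} delta: 0a->0 0b->0 0c->1 1a->0 1b->0 1c->2 2a->1 2b->0 2c->0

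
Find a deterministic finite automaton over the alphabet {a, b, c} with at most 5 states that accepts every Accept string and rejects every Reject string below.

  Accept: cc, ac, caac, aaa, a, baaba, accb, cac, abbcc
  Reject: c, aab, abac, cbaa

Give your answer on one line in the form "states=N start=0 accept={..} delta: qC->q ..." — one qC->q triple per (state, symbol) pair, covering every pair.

State merging on the prefix tree: take the shortest (then alphabetical) example prefix whose next move is undefined and point that move at state 0, else 1, else 2, ...; a target is out if some Accept/Reject pair would then sit in one state with the same input left (inseparable). If every existing state is out, open a new one.
a: 0a undefined. 0a->0: no, ac/c meet in 0 with "c" left. Open state 1: 0a->1.
b: 0b undefined. 0b->0: ok.
c: 0c undefined. 0c->0: no, cc/c meet in 0. 0c->1: no, a/c meet in 1. Open state 2: 0c->2.
aa: 1a undefined. 1a->0: ok.
ab: 1b undefined. 1b->0: no, ac/abac meet in 1 with "c" left. 1b->1: ok.
ac: 1c undefined. 1c->0: no, ac/aab meet in 0. 1c->1: ok.
ca: 2a undefined. 2a->0: no, cac/c meet in 2. 2a->1: no, caac/c meet in 2. 2a->2: ok.
cb: 2b undefined. 2b->0: ok.
cc: 2c undefined. 2c->0: no, cc/aab meet in 0. 2c->1: ok.
All examples now run through 3 states with every (state, symbol) defined. Accept strings end in {1}, Reject strings end in {0,2}; accept={1}.

states=3 start=0 accept={1} delta: 0a->1 0b->0 0c->2 1a->0 1b->1 1c->1 2a->2 2b->0 2c->1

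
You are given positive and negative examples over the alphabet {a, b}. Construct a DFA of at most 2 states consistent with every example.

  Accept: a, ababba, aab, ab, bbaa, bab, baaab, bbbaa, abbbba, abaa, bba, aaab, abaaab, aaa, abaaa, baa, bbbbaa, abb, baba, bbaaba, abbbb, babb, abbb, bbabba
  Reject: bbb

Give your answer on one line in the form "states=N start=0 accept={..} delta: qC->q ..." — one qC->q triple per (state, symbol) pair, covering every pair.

Fold the examples into a partial DFA from state 0: repeatedly fix the first undefined (state, symbol) met by the shortest-then-alphabetical prefix, trying targets in increasing order and rejecting any under which an Accept and a Reject string meet in one state with the same remainder; add a state when all current targets are rejected. Accepting states are where Accept strings end.
a: 0a undefined. 0a->0: no, abbb/bbb meet in 0 with "bbb" left. Open state 1: 0a->1.
b: 0b undefined. 0b->0: ok.
aa: 1a undefined. 1a->0: no, aab/bbb meet in 0. 1a->1: ok.
ab: 1b undefined. 1b->0: no, aab/bbb meet in 0. 1b->1: ok.
All examples now run through 2 states with every (state, symbol) defined. Accept strings end in {1}, Reject strings end in {0}; accept={1}.

states=2 start=0 accept={1} delta: 0a->1 0b->0 1a->1 1b->1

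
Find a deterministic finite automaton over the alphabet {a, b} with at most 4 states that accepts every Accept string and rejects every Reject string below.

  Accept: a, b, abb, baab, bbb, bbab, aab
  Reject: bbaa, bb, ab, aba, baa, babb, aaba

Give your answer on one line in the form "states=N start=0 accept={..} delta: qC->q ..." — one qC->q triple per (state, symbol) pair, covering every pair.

states=3 start=0 accept={1} delta: 0a->1 0b->1 1a->2 1b->2 2a->2 2b->1

Grow the machine one transition at a time. Run the examples from 0; the earliest place one falls off (shortest prefix, ties alphabetical) gets sent to the lowest-numbered state that keeps every Accept/Reject pair distinguishable — a pair clashes when both reach the same state with identical unread suffix — and to a fresh state only if none does.
a: 0a undefined. 0a->0: no, b/ab meet in 0 with "b" left. Open state 1: 0a->1.
b: 0b undefined. 0b->0: no, b/bb meet in 0. 0b->1: ok.
aa: 1a undefined. 1a->0: no, a/baa meet in 1. 1a->1: no, a/baa meet in 1. Open state 2: 1a->2.
ab: 1b undefined. 1b->0: no, a/aba meet in 1. 1b->1: no, a/bb meet in 1. 1b->2: ok.
aab: 2b undefined. 2b->0: no, a/babb meet in 1. 2b->1: ok.
aba: 2a undefined. 2a->0: no, a/bbaa meet in 1. 2a->1: no, a/aba meet in 1. 2a->2: ok.
All examples now run through 3 states with every (state, symbol) defined. Accept strings end in {1}, Reject strings end in {2}; accept={1}.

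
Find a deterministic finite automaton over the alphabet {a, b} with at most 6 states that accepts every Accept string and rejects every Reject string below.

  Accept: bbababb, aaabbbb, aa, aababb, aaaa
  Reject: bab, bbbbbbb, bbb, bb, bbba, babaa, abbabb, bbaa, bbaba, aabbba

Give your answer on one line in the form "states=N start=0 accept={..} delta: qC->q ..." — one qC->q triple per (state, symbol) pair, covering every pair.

Grow the machine one transition at a time. Run the examples from 0; the earliest place one falls off (shortest prefix, ties alphabetical) gets sent to the lowest-numbered state that keeps every Accept/Reject pair distinguishable — a pair clashes when both reach the same state with identical unread suffix — and to a fresh state only if none does.
a: 0a undefined. 0a->0: ok.
b: 0b undefined. 0b->0: no, bbababb/bab meet in 0. Open state 1: 0b->1.
ba: 1a undefined. 1a->0: no, aa/babaa meet in 0. 1a->1: no, aababb/bbb meet in 1 with "bb" left. Open state 2: 1a->2.
bb: 1b undefined. 1b->0: no, aaabbbb/bb meet in 0. 1b->1: no, aaabbbb/bbbbbbb meet in 1. 1b->2: ok.
bab: 2b undefined. 2b->0: no, aaabbbb/bbbbbbb meet in 1. 2b->1: no, aaabbbb/bb meet in 2. 2b->2: no, aaabbbb/bab meet in 2. Open state 3: 2b->3.
bba: 2a undefined. 2a->0: no, aa/bbaa meet in 0. 2a->1: no, bbababb/bab meet in 3. 2a->2: no, aaabbbb/abbabb meet in 3 with "b" left. 2a->3: ok.
baba: 3a undefined. 3a->0: no, aa/bbba meet in 0. 3a->1: ok.
bbab: 3b undefined. 3b->0: no, bbababb/bb meet in 2. 3b->1: no, bbababb/bbbbbbb meet in 1. 3b->2: no, bbababb/bab meet in 3. 3b->3: no, bbababb/bab meet in 3. Open state 4: 3b->4.
bbaba: 4a undefined. 4a->0: no, bbababb/bb meet in 2. 4a->1: no, bbababb/bab meet in 3. 4a->2: ok.
bbbbb: 4b undefined. 4b->0: no, aa/abbabb meet in 0. 4b->1: ok.
All examples now run through 5 states with every (state, symbol) defined. Accept strings end in {0,4}, Reject strings end in {1,2,3}; accept={0,4}.

states=5 start=0 accept={0,4} delta: 0a->0 0b->1 1a->2 1b->2 2a->3 2b->3 3a->1 3b->4 4a->2 4b->1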